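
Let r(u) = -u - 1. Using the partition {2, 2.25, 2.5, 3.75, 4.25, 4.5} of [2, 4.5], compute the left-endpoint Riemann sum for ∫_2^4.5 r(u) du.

Subinterval widths: 0.25, 0.25, 1.25, 0.5, 0.25.
Left endpoints: 2, 2.25, 2.5, 3.75, 4.25.
r(2) = -3, r(2.25) = -3.25, r(2.5) = -3.5, r(3.75) = -4.75, r(4.25) = -5.25.
Sum = Σ Δu_i · r(u_i).
Sum = -9.625.

-9.625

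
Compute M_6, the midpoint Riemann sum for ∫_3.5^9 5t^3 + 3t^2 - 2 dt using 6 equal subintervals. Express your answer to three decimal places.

Δt = (9 − 3.5)/6 = 11/12.
Midpoints: 95/24, 4.875, 139/24, 161/24, 7.625, 205/24.
f(95/24) = 4909027/13824, f(4.875) = 332075/512, f(139/24) = 14791559/13824, f(161/24) = 22705069/13824, f(7.625) = 1223185/512, f(205/24) = 46073777/13824.
Sum = Δt · [f(95/24) + f(4.875) + f(139/24) + ...].
Sum ≈ 8651.536.

8651.536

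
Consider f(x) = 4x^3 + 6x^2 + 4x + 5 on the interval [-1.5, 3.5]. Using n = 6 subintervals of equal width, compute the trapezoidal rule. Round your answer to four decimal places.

292.9167

Δx = (3.5 − (-1.5))/6 = 5/6.
f(-1.5) = -1, f(-2/3) = 103/27, f(1/6) = 158/27, f(1) = 19, f(11/6) = 1543/27, f(8/3) = 3623/27, f(3.5) = 264.
T_6 = (Δx/2)·[f(x_0) + 2f(x_1) + ... + 2f(x_{5}) + f(x_6)].
Sum ≈ 292.9167.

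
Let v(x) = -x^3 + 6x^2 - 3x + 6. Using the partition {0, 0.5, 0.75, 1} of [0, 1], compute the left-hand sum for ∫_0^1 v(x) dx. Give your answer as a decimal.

6.14453125

Subinterval widths: 0.5, 0.25, 0.25.
Left endpoints: 0, 0.5, 0.75.
v(0) = 6, v(0.5) = 5.875, v(0.75) = 6.703125.
Sum = Σ Δx_i · v(x_i).
Sum = 6.14453125.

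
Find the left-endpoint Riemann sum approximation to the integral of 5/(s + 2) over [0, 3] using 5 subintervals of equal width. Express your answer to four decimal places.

Δs = (3 − 0)/5 = 0.6.
Left endpoints: 0, 0.6, 1.2, 1.8, 2.4.
f(0) = 2.5, f(0.6) = 25/13, f(1.2) = 1.5625, f(1.8) = 25/19, f(2.4) = 25/22.
Sum = Δs · [f(0) + f(0.6) + f(1.2) + f(1.8) + f(2.4)].
Sum ≈ 5.0626.

5.0626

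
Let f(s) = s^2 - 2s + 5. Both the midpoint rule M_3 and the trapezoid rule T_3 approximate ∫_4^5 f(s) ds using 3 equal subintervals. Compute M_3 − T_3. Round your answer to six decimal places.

M_3 ≈ 16.32407407.
T_3 ≈ 16.35185185.
M_3 − T_3 ≈ -0.027778.

-0.027778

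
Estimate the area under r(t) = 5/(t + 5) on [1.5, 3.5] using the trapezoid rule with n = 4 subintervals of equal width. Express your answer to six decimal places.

Δt = (3.5 − 1.5)/4 = 0.5.
r(1.5) = 10/13, r(2) = 5/7, r(2.5) = 2/3, r(3) = 0.625, r(3.5) = 10/17.
T_4 = (Δt/2)·[r(t_0) + 2r(t_1) + 2r(t_2) + 2r(t_3) + r(t_4)].
Sum ≈ 1.342343.

1.342343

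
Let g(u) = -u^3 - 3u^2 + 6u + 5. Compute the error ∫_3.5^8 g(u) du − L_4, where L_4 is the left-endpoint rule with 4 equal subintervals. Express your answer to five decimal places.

Exact integral: ∫_3.5^8 g(u) du = -1277.859375.
L_4 ≈ -961.0576172.
Error ≈ -1277.859375 − (-961.0576172) ≈ -316.80176.

-316.80176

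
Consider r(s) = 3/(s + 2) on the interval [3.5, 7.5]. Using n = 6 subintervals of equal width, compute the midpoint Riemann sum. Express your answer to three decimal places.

1.638

Δs = (7.5 − 3.5)/6 = 2/3.
Midpoints: 23/6, 4.5, 31/6, 35/6, 6.5, 43/6.
r(23/6) = 18/35, r(4.5) = 6/13, r(31/6) = 18/43, r(35/6) = 18/47, r(6.5) = 6/17, r(43/6) = 18/55.
Sum = Δs · [r(23/6) + r(4.5) + r(31/6) + ...].
Sum ≈ 1.638.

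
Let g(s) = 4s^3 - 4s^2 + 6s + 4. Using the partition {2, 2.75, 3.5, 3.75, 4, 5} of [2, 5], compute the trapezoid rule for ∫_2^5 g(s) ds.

Subinterval widths: 0.75, 0.75, 0.25, 0.25, 1.
g(2) = 32, g(2.75) = 73.4375, g(3.5) = 147.5, g(3.75) = 181.1875, g(4) = 220, g(5) = 434.
On each subinterval the trapezoid contributes (Δs_i/2)·[g(s_{i-1}) + g(s_i)].
Sum = 540.625.

540.625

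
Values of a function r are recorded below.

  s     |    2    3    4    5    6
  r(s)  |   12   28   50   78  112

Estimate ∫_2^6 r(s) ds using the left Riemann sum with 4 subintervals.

Δs = 1.
Sum = 1·[12 + 28 + 50 + 78] = 168.

168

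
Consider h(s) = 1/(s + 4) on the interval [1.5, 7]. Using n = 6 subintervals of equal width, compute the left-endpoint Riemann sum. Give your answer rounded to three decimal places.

Δs = (7 − 1.5)/6 = 11/12.
Left endpoints: 1.5, 29/12, 10/3, 4.25, 31/6, 73/12.
h(1.5) = 2/11, h(29/12) = 12/77, h(10/3) = 3/22, h(4.25) = 4/33, h(31/6) = 6/55, h(73/12) = 12/121.
Sum = Δs · [h(1.5) + h(29/12) + h(10/3) + ...].
Sum ≈ 0.737.

0.737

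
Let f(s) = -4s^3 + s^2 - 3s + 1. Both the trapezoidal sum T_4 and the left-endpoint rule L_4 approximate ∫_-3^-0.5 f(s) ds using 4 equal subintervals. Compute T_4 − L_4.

T_4 = 109.1015625.
L_4 = 147.7734375.
T_4 − L_4 = -38.671875.

-38.671875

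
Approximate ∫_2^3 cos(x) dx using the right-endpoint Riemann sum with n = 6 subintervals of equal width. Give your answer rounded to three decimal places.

Δx = (3 − 2)/6 = 1/6.
Right endpoints: 13/6, 7/3, 2.5, 8/3, 17/6, 3.
f(13/6) ≈ -0.561, f(7/3) ≈ -0.691, f(2.5) ≈ -0.801, f(8/3) ≈ -0.889, f(17/6) ≈ -0.953, f(3) ≈ -0.990.
Sum = Δx · [f(13/6) + f(7/3) + f(2.5) + ...].
Sum ≈ -0.814.

-0.814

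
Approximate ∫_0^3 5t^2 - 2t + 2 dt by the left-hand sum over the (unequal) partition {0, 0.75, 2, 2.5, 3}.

Subinterval widths: 0.75, 1.25, 0.5, 0.5.
Left endpoints: 0, 0.75, 2, 2.5.
f(0) = 2, f(0.75) = 3.3125, f(2) = 18, f(2.5) = 28.25.
Sum = Σ Δt_i · f(t_i).
Sum = 28.765625.

28.765625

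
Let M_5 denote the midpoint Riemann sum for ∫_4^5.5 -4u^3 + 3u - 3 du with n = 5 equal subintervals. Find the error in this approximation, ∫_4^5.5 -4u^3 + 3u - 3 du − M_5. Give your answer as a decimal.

-0.64125

Exact integral: ∫_4^5.5 f(u) du = -642.1875.
M_5 = -641.54625.
Error = -642.1875 − (-641.54625) = -0.64125.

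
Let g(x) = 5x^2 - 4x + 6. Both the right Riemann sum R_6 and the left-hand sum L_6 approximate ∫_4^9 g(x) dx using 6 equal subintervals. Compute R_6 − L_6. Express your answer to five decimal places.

R_6 ≈ 1138.3101852.
L_6 ≈ 884.1435185.
R_6 − L_6 ≈ 254.16667.

254.16667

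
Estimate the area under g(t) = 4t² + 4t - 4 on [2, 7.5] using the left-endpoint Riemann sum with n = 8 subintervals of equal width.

Δt = (7.5 − 2)/8 = 0.6875.
Left endpoints: 2, 2.6875, 3.375, 4.0625, 4.75, 5.4375, 6.125, 6.8125.
g(2) = 20, g(2.6875) = 35.640625, g(3.375) = 55.0625, g(4.0625) = 78.265625, g(4.75) = 105.25, g(5.4375) = 136.015625, g(6.125) = 170.5625, g(6.8125) = 208.890625.
Sum = Δt · [g(2) + g(2.6875) + g(3.375) + ...].
Sum = 556.66015625.

556.66015625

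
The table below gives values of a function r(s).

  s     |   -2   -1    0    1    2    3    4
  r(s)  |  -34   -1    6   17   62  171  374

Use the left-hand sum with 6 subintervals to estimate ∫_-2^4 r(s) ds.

Δs = 1.
Sum = 1·[(-34) + (-1) + 6 + 17 + 62 + 171] = 221.

221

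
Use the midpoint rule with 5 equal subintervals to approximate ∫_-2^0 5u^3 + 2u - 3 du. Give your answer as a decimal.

-29.6

Δu = (0 − (-2))/5 = 0.4.
Midpoints: -1.8, -1.4, -1, -0.6, -0.2.
f(-1.8) = -35.76, f(-1.4) = -19.52, f(-1) = -10, f(-0.6) = -5.28, f(-0.2) = -3.44.
Sum = Δu · [f(-1.8) + f(-1.4) + f(-1) + f(-0.6) + f(-0.2)].
Sum = -29.6.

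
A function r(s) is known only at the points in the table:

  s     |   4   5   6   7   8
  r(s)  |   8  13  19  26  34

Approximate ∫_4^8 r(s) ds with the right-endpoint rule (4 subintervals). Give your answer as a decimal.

Δs = 1.
Sum = 1·[13 + 19 + 26 + 34] = 92.

92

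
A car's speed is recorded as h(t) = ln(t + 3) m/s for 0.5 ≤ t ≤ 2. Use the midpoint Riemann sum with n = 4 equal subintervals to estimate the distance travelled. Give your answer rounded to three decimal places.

2.163

Δt = (2 − 0.5)/4 = 0.375.
Midpoints: 0.6875, 1.0625, 1.4375, 1.8125.
h(0.6875) ≈ 1.305, h(1.0625) ≈ 1.402, h(1.4375) ≈ 1.490, h(1.8125) ≈ 1.571.
Sum = Δt · [h(0.6875) + h(1.0625) + h(1.4375) + h(1.8125)].
Sum ≈ 2.163.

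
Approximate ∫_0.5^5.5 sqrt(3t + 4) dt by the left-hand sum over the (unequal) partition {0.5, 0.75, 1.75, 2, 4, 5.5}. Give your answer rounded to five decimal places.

16.17120

Subinterval widths: 0.25, 1, 0.25, 2, 1.5.
Left endpoints: 0.5, 0.75, 1.75, 2, 4.
f(0.5) ≈ 2.34521, f(0.75) ≈ 2.50000, f(1.75) ≈ 3.04138, f(2) ≈ 3.16228, f(4) ≈ 4.00000.
Sum = Σ Δt_i · f(t_i).
Sum ≈ 16.17120.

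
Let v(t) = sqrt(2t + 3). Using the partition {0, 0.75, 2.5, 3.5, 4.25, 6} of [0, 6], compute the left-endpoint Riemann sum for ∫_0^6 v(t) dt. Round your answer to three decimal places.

16.146

Subinterval widths: 0.75, 1.75, 1, 0.75, 1.75.
Left endpoints: 0, 0.75, 2.5, 3.5, 4.25.
v(0) ≈ 1.732, v(0.75) ≈ 2.121, v(2.5) ≈ 2.828, v(3.5) ≈ 3.162, v(4.25) ≈ 3.391.
Sum = Σ Δt_i · v(t_i).
Sum ≈ 16.146.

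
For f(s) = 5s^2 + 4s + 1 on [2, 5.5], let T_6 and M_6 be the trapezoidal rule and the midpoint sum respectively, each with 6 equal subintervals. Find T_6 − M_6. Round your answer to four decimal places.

1.4887

T_6 ≈ 320.950810.
M_6 ≈ 319.462095.
T_6 − M_6 ≈ 1.4887.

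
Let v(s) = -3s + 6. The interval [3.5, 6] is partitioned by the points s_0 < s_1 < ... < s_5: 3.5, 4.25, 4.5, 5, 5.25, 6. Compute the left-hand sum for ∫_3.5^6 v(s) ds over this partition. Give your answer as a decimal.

Subinterval widths: 0.75, 0.25, 0.5, 0.25, 0.75.
Left endpoints: 3.5, 4.25, 4.5, 5, 5.25.
v(3.5) = -4.5, v(4.25) = -6.75, v(4.5) = -7.5, v(5) = -9, v(5.25) = -9.75.
Sum = Σ Δs_i · v(s_i).
Sum = -18.375.

-18.375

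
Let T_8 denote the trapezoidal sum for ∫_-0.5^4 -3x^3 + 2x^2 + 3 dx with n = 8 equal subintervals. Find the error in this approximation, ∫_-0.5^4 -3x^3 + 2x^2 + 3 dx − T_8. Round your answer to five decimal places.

3.26294

Exact integral: ∫_-0.5^4 f(x) dx = -135.703125.
T_8 ≈ -138.9660645.
Error ≈ -135.703125 − (-138.9660645) ≈ 3.26294.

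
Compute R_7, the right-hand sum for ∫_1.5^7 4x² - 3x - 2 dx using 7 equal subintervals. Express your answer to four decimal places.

Δx = (7 − 1.5)/7 = 11/14.
Right endpoints: 16/7, 43/14, 27/7, 65/14, 38/7, 87/14, 7.
f(16/7) = 590/49, f(43/14) = 2599/98, f(27/7) = 2251/49, f(65/14) = 6889/98, f(38/7) = 4880/49, f(87/14) = 13115/98, f(7) = 173.
Sum = Δx · [f(16/7) + f(43/14) + f(27/7) + ...].
Sum ≈ 440.9541.

440.9541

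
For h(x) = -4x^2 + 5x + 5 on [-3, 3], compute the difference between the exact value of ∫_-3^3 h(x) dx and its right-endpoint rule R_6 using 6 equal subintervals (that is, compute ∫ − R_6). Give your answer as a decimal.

-11

Exact integral: ∫_-3^3 h(x) dx = -42.
R_6 = -31.
Error = -42 − (-31) = -11.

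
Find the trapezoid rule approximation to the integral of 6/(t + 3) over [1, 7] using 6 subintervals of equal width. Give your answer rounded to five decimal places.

Δt = (7 − 1)/6 = 1.
f(1) = 1.5, f(2) = 1.2, f(3) = 1, f(4) = 6/7, f(5) = 0.75, f(6) = 2/3, f(7) = 0.6.
T_6 = (Δt/2)·[f(t_0) + 2f(t_1) + ... + 2f(t_{5}) + f(t_6)].
Sum ≈ 5.52381.

5.52381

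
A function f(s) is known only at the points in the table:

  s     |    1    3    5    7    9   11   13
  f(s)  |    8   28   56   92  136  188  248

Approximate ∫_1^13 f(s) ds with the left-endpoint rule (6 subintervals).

1016

Δs = 2.
Sum = 2·[8 + 28 + 56 + 92 + 136 + 188] = 1016.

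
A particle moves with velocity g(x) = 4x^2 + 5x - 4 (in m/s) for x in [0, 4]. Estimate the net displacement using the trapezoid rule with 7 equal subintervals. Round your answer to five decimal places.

110.20408

Δx = (4 − 0)/7 = 4/7.
g(0) = -4, g(4/7) = 8/49, g(8/7) = 340/49, g(12/7) = 800/49, g(16/7) = 1388/49, g(20/7) = 2104/49, g(24/7) = 2948/49, g(4) = 80.
T_7 = (Δx/2)·[g(x_0) + 2g(x_1) + ... + 2g(x_{6}) + g(x_7)].
Sum ≈ 110.20408.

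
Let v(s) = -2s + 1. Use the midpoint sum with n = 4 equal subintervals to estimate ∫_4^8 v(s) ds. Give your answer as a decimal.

Δs = (8 − 4)/4 = 1.
Midpoints: 4.5, 5.5, 6.5, 7.5.
v(4.5) = -8, v(5.5) = -10, v(6.5) = -12, v(7.5) = -14.
Sum = Δs · [v(4.5) + v(5.5) + v(6.5) + v(7.5)].
Sum = -44.

-44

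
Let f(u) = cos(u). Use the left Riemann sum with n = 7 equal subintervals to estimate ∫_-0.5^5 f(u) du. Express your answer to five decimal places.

-0.22125

Δu = (5 − (-0.5))/7 = 11/14.
Left endpoints: -0.5, 2/7, 15/14, 13/7, 37/14, 24/7, 59/14.
f(-0.5) ≈ 0.87758, f(2/7) ≈ 0.95946, f(15/14) ≈ 0.47887, f(13/7) ≈ -0.28245, f(37/14) ≈ -0.87819, f(24/7) ≈ -0.95910, f(59/14) ≈ -0.47776.
Sum = Δu · [f(-0.5) + f(2/7) + f(15/14) + ...].
Sum ≈ -0.22125.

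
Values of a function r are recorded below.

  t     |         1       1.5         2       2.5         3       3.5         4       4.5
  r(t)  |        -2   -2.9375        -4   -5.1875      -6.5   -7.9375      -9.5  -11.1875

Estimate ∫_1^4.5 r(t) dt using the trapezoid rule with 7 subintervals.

-21.328125

Δt = 0.5.
T_7 = (0.5/2)·[(-2) + 2·(-2.9375) + 2·(-4) + 2·(-5.1875) + 2·(-6.5) + 2·(-7.9375) + 2·(-9.5) + (-11.1875)] = -21.328125.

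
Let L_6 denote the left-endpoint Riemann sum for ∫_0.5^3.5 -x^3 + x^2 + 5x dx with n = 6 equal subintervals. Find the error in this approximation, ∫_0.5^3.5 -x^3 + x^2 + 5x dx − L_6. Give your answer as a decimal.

-3.3125

Exact integral: ∫_0.5^3.5 f(x) dx = 6.75.
L_6 = 10.0625.
Error = 6.75 − 10.0625 = -3.3125.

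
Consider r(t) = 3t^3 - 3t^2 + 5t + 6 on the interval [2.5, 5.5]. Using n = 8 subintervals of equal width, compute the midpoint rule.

583.08984375

Δt = (5.5 − 2.5)/8 = 0.375.
Midpoints: 2.6875, 3.0625, 3.4375, 3.8125, 4.1875, 4.5625, 4.9375, 5.3125.
r(2.6875) = 229385/4096, r(3.0625) = 324995/4096, r(3.4375) = 448901/4096, r(3.8125) = 604991/4096, r(4.1875) = 797153/4096, r(4.5625) = 1029275/4096, r(4.9375) = 1305245/4096, r(5.3125) = 1628951/4096.
Sum = Δt · [r(2.6875) + r(3.0625) + r(3.4375) + ...].
Sum = 583.08984375.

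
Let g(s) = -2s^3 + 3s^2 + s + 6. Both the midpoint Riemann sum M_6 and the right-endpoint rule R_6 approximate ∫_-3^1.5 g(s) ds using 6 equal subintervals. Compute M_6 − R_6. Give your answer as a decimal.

M_6 = 90.38671875.
R_6 = 66.4453125.
M_6 − R_6 = 23.94140625.

23.94140625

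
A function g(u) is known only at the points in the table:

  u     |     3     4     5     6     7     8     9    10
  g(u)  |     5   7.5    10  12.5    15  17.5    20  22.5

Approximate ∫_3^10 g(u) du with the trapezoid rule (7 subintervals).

96.25

Δu = 1.
T_7 = (1/2)·[5 + 2·7.5 + 2·10 + 2·12.5 + 2·15 + 2·17.5 + 2·20 + 22.5] = 96.25.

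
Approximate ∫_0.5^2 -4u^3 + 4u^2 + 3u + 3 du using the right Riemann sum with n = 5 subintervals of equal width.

Δu = (2 − 0.5)/5 = 0.3.
Right endpoints: 0.8, 1.1, 1.4, 1.7, 2.
f(0.8) = 5.912, f(1.1) = 5.816, f(1.4) = 4.064, f(1.7) = 0.008, f(2) = -7.
Sum = Δu · [f(0.8) + f(1.1) + f(1.4) + f(1.7) + f(2)].
Sum = 2.64.

2.64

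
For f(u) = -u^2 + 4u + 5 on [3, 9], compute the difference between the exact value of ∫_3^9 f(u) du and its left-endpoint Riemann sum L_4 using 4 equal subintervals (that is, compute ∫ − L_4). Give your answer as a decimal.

Exact integral: ∫_3^9 f(u) du = -60.
L_4 = -26.25.
Error = -60 − (-26.25) = -33.75.

-33.75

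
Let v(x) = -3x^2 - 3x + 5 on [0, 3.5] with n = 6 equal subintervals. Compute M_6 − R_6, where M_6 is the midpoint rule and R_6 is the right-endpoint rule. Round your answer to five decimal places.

14.67448

M_6 ≈ -43.4522569.
R_6 ≈ -58.1267361.
M_6 − R_6 ≈ 14.67448.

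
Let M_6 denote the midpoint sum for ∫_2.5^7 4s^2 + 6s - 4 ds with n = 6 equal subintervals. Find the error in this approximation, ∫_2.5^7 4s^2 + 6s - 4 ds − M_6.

0.84375

Exact integral: ∫_2.5^7 f(s) ds = 546.75.
M_6 = 545.90625.
Error = 546.75 − 545.90625 = 0.84375.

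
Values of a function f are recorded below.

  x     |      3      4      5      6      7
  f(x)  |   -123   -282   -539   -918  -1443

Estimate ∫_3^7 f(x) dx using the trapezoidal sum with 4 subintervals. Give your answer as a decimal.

Δx = 1.
T_4 = (1/2)·[(-123) + 2·(-282) + 2·(-539) + 2·(-918) + (-1443)] = -2522.

-2522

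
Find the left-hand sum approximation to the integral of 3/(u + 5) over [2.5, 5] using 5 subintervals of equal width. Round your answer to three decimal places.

Δu = (5 − 2.5)/5 = 0.5.
Left endpoints: 2.5, 3, 3.5, 4, 4.5.
f(2.5) = 0.4, f(3) = 0.375, f(3.5) = 6/17, f(4) = 1/3, f(4.5) = 6/19.
Sum = Δu · [f(2.5) + f(3) + f(3.5) + f(4) + f(4.5)].
Sum ≈ 0.889.

0.889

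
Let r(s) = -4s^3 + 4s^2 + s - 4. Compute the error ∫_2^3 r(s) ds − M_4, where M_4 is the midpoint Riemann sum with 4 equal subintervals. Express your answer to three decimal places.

Exact integral: ∫_2^3 r(s) ds ≈ -41.16667.
M_4 = -41.03125.
Error ≈ -41.16667 − (-41.03125) ≈ -0.135.

-0.135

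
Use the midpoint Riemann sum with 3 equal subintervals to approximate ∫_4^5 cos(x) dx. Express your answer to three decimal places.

Δx = (5 − 4)/3 = 1/3.
Midpoints: 25/6, 4.5, 29/6.
f(25/6) ≈ -0.519, f(4.5) ≈ -0.211, f(29/6) ≈ 0.121.
Sum = Δx · [f(25/6) + f(4.5) + f(29/6)].
Sum ≈ -0.203.

-0.203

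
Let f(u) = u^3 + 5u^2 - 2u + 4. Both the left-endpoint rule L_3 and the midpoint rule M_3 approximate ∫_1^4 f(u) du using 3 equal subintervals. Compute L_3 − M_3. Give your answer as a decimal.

-56.625

L_3 = 106.
M_3 = 162.625.
L_3 − M_3 = -56.625.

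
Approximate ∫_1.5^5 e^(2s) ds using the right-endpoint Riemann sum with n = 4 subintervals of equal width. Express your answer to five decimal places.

Δs = (5 − 1.5)/4 = 0.875.
Right endpoints: 2.375, 3.25, 4.125, 5.
f(2.375) ≈ 115.58428, f(3.25) ≈ 665.14163, f(4.125) ≈ 3827.62582, f(5) ≈ 22026.46579.
Sum = Δs · [f(2.375) + f(3.25) + f(4.125) + f(5)].
Sum ≈ 23305.46534.

23305.46534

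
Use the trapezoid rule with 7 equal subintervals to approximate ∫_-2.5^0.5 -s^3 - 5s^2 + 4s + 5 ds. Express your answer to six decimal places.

-13.683673

Δs = (0.5 − (-2.5))/7 = 3/7.
f(-2.5) = -20.625, f(-29/14) = -43497/2744, f(-23/14) = -29175/2744, f(-17/14) = -14925/2744, f(-11/14) = -2043/2744, f(-5/14) = 8175/2744, f(1/14) = 14433/2744, f(0.5) = 5.625.
T_7 = (Δs/2)·[f(s_0) + 2f(s_1) + ... + 2f(s_{6}) + f(s_7)].
Sum ≈ -13.683673.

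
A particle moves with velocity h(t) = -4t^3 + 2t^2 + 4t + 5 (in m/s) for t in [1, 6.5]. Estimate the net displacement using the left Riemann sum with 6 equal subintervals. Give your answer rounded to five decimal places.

-1071.01678

Δt = (6.5 − 1)/6 = 11/12.
Left endpoints: 1, 23/12, 17/6, 3.75, 14/3, 67/12.
h(1) = 7, h(23/12) = -3521/432, h(17/6) = -1582/27, h(3.75) = -162.8125, h(14/3) = -9161/27, h(67/12) = -262021/432.
Sum = Δt · [h(1) + h(23/12) + h(17/6) + ...].
Sum ≈ -1071.01678.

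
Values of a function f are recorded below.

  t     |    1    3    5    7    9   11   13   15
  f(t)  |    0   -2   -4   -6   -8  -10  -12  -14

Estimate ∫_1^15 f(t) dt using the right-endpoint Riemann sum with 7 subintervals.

Δt = 2.
Sum = 2·[(-2) + (-4) + (-6) + (-8) + (-10) + (-12) + (-14)] = -112.

-112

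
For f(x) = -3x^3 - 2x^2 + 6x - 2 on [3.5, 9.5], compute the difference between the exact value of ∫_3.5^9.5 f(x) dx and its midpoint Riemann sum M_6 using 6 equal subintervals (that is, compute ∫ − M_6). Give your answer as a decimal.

Exact integral: ∫_3.5^9.5 f(x) dx = -6317.25.
M_6 = -6287.
Error = -6317.25 − (-6287) = -30.25.

-30.25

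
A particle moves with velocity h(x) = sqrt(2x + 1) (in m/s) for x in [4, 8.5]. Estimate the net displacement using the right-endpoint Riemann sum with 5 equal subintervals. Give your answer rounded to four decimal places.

Δx = (8.5 − 4)/5 = 0.9.
Right endpoints: 4.9, 5.8, 6.7, 7.6, 8.5.
h(4.9) ≈ 3.2863, h(5.8) ≈ 3.5496, h(6.7) ≈ 3.7947, h(7.6) ≈ 4.0249, h(8.5) ≈ 4.2426.
Sum = Δx · [h(4.9) + h(5.8) + h(6.7) + h(7.6) + h(8.5)].
Sum ≈ 17.0085.

17.0085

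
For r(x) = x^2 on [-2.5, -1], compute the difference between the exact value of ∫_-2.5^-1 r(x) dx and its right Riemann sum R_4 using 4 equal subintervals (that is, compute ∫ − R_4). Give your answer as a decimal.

Exact integral: ∫_-2.5^-1 r(x) dx = 4.875.
R_4 = 3.92578125.
Error = 4.875 − 3.92578125 = 0.94921875.

0.94921875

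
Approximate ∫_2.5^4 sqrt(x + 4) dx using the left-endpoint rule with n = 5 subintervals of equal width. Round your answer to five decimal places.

Δx = (4 − 2.5)/5 = 0.3.
Left endpoints: 2.5, 2.8, 3.1, 3.4, 3.7.
f(2.5) ≈ 2.54951, f(2.8) ≈ 2.60768, f(3.1) ≈ 2.66458, f(3.4) ≈ 2.72029, f(3.7) ≈ 2.77489.
Sum = Δx · [f(2.5) + f(2.8) + f(3.1) + f(3.4) + f(3.7)].
Sum ≈ 3.99509.

3.99509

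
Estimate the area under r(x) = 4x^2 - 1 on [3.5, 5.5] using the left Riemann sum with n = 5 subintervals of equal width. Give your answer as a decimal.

Δx = (5.5 − 3.5)/5 = 0.4.
Left endpoints: 3.5, 3.9, 4.3, 4.7, 5.1.
r(3.5) = 48, r(3.9) = 59.84, r(4.3) = 72.96, r(4.7) = 87.36, r(5.1) = 103.04.
Sum = Δx · [r(3.5) + r(3.9) + r(4.3) + r(4.7) + r(5.1)].
Sum = 148.48.

148.48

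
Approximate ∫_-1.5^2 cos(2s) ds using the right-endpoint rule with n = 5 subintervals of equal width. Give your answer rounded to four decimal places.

Δs = (2 − (-1.5))/5 = 0.7.
Right endpoints: -0.8, -0.1, 0.6, 1.3, 2.
f(-0.8) ≈ -0.0292, f(-0.1) ≈ 0.9801, f(0.6) ≈ 0.3624, f(1.3) ≈ -0.8569, f(2) ≈ -0.6536.
Sum = Δs · [f(-0.8) + f(-0.1) + f(0.6) + f(1.3) + f(2)].
Sum ≈ -0.1381.

-0.1381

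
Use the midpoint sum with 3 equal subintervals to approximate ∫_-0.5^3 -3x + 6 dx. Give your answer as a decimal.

Δx = (3 − (-0.5))/3 = 7/6.
Midpoints: 1/12, 1.25, 29/12.
f(1/12) = 5.75, f(1.25) = 2.25, f(29/12) = -1.25.
Sum = Δx · [f(1/12) + f(1.25) + f(29/12)].
Sum = 7.875.

7.875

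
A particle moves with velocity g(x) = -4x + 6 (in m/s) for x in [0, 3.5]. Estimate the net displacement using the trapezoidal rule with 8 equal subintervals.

Δx = (3.5 − 0)/8 = 0.4375.
g(0) = 6, g(0.4375) = 4.25, g(0.875) = 2.5, g(1.3125) = 0.75, g(1.75) = -1, g(2.1875) = -2.75, g(2.625) = -4.5, g(3.0625) = -6.25, g(3.5) = -8.
T_8 = (Δx/2)·[g(x_0) + 2g(x_1) + ... + 2g(x_{7}) + g(x_8)].
Sum = -3.5.

-3.5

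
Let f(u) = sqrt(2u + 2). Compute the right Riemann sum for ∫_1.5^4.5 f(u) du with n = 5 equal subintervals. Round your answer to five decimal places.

Δu = (4.5 − 1.5)/5 = 0.6.
Right endpoints: 2.1, 2.7, 3.3, 3.9, 4.5.
f(2.1) ≈ 2.48998, f(2.7) ≈ 2.72029, f(3.3) ≈ 2.93258, f(3.9) ≈ 3.13050, f(4.5) ≈ 3.31662.
Sum = Δu · [f(2.1) + f(2.7) + f(3.3) + f(3.9) + f(4.5)].
Sum ≈ 8.75398.

8.75398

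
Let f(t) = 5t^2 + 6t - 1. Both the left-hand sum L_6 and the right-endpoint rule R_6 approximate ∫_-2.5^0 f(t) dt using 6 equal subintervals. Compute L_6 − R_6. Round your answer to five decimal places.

6.77083

L_6 ≈ 8.5387731.
R_6 ≈ 1.7679398.
L_6 − R_6 ≈ 6.77083.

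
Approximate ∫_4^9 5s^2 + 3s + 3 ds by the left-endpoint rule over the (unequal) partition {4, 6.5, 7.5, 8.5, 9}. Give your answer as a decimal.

972.875

Subinterval widths: 2.5, 1, 1, 0.5.
Left endpoints: 4, 6.5, 7.5, 8.5.
f(4) = 95, f(6.5) = 233.75, f(7.5) = 306.75, f(8.5) = 389.75.
Sum = Σ Δs_i · f(s_i).
Sum = 972.875.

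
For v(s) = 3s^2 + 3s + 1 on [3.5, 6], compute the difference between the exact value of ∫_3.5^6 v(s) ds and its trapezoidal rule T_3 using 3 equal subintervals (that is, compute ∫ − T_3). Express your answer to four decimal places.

Exact integral: ∫_3.5^6 v(s) ds = 211.25.
T_3 ≈ 212.118056.
Error ≈ 211.25 − 212.118056 ≈ -0.8681.

-0.8681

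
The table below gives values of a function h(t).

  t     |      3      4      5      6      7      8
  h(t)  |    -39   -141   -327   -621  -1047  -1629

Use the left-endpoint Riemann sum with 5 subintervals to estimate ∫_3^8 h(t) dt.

-2175

Δt = 1.
Sum = 1·[(-39) + (-141) + (-327) + (-621) + (-1047)] = -2175.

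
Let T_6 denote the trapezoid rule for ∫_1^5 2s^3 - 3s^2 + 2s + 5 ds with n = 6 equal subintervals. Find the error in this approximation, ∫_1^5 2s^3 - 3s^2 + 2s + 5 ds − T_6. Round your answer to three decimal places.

Exact integral: ∫_1^5 f(s) ds = 232.
T_6 ≈ 236.44444.
Error ≈ 232 − 236.44444 ≈ -4.444.

-4.444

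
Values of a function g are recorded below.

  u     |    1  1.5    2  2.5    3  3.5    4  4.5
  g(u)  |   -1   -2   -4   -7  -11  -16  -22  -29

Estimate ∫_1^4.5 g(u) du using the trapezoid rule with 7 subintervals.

Δu = 0.5.
T_7 = (0.5/2)·[(-1) + 2·(-2) + 2·(-4) + 2·(-7) + 2·(-11) + 2·(-16) + 2·(-22) + (-29)] = -38.5.

-38.5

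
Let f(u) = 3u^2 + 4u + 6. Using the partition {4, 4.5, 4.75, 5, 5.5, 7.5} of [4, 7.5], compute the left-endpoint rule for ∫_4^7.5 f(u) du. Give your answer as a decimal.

367.359375

Subinterval widths: 0.5, 0.25, 0.25, 0.5, 2.
Left endpoints: 4, 4.5, 4.75, 5, 5.5.
f(4) = 70, f(4.5) = 84.75, f(4.75) = 92.6875, f(5) = 101, f(5.5) = 118.75.
Sum = Σ Δu_i · f(u_i).
Sum = 367.359375.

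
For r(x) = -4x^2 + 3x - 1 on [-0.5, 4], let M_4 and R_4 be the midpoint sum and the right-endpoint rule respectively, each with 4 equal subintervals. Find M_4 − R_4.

M_4 = -64.4765625.
R_4 = -98.015625.
M_4 − R_4 = 33.5390625.

33.5390625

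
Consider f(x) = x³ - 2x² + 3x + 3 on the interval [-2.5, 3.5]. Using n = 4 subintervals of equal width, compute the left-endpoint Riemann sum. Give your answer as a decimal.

Δx = (3.5 − (-2.5))/4 = 1.5.
Left endpoints: -2.5, -1, 0.5, 2.
f(-2.5) = -32.625, f(-1) = -3, f(0.5) = 4.125, f(2) = 9.
Sum = Δx · [f(-2.5) + f(-1) + f(0.5) + f(2)].
Sum = -33.75.

-33.75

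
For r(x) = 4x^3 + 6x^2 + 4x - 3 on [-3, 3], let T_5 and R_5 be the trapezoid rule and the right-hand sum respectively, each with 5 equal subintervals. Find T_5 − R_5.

T_5 = 98.64.
R_5 = 242.64.
T_5 − R_5 = -144.

-144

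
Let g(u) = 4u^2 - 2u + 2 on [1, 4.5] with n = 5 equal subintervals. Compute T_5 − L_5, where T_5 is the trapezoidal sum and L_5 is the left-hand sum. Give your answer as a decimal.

24.5

T_5 = 109.06.
L_5 = 84.56.
T_5 − L_5 = 24.5.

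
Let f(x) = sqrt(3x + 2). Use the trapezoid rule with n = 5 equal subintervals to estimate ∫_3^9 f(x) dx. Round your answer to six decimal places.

Δx = (9 − 3)/5 = 1.2.
f(3) ≈ 3.316625, f(4.2) ≈ 3.820995, f(5.4) ≈ 4.266146, f(6.6) ≈ 4.669047, f(7.8) ≈ 5.039841, f(9) ≈ 5.385165.
T_5 = (Δx/2)·[f(x_0) + 2f(x_1) + ... + 2f(x_{4}) + f(x_5)].
Sum ≈ 26.576308.

26.576308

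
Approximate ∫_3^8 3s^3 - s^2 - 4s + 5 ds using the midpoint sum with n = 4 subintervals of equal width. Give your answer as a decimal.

Δs = (8 − 3)/4 = 1.25.
Midpoints: 3.625, 4.875, 6.125, 7.375.
f(3.625) = 61575/512, f(4.875) = 158365/512, f(6.125) = 323755/512, f(7.375) = 575745/512.
Sum = Δs · [f(3.625) + f(4.875) + f(6.125) + f(7.375)].
Sum = 2733.0078125.

2733.0078125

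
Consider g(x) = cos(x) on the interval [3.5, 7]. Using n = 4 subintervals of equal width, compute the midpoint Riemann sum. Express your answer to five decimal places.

Δx = (7 − 3.5)/4 = 0.875.
Midpoints: 3.9375, 4.8125, 5.6875, 6.5625.
g(3.9375) ≈ -0.69964, g(4.8125) ≈ 0.09994, g(5.6875) ≈ 0.82776, g(6.5625) ≈ 0.96124.
Sum = Δx · [g(3.9375) + g(4.8125) + g(5.6875) + g(6.5625)].
Sum ≈ 1.04065.

1.04065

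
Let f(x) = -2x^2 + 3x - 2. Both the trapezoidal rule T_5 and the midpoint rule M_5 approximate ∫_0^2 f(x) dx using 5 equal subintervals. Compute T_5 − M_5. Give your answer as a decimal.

T_5 = -3.44.
M_5 = -3.28.
T_5 − M_5 = -0.16.

-0.16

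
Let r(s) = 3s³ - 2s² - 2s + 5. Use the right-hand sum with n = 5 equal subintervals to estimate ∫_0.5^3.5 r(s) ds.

Δs = (3.5 − 0.5)/5 = 0.6.
Right endpoints: 1.1, 1.7, 2.3, 2.9, 3.5.
r(1.1) = 4.373, r(1.7) = 10.559, r(2.3) = 26.321, r(2.9) = 55.547, r(3.5) = 102.125.
Sum = Δs · [r(1.1) + r(1.7) + r(2.3) + r(2.9) + r(3.5)].
Sum = 119.355.

119.355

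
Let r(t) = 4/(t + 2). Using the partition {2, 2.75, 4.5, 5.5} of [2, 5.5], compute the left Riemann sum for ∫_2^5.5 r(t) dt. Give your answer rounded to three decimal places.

Subinterval widths: 0.75, 1.75, 1.
Left endpoints: 2, 2.75, 4.5.
r(2) = 1, r(2.75) = 16/19, r(4.5) = 8/13.
Sum = Σ Δt_i · r(t_i).
Sum ≈ 2.839.

2.839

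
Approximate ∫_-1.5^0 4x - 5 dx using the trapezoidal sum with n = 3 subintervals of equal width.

-12

Δx = (0 − (-1.5))/3 = 0.5.
f(-1.5) = -11, f(-1) = -9, f(-0.5) = -7, f(0) = -5.
T_3 = (Δx/2)·[f(x_0) + 2f(x_1) + 2f(x_2) + f(x_3)].
Sum = -12.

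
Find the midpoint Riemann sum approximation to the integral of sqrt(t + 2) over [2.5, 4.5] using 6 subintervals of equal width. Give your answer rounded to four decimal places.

Δt = (4.5 − 2.5)/6 = 1/3.
Midpoints: 8/3, 3, 10/3, 11/3, 4, 13/3.
f(8/3) ≈ 2.1602, f(3) ≈ 2.2361, f(10/3) ≈ 2.3094, f(11/3) ≈ 2.3805, f(4) ≈ 2.4495, f(13/3) ≈ 2.5166.
Sum = Δt · [f(8/3) + f(3) + f(10/3) + ...].
Sum ≈ 4.6841.

4.6841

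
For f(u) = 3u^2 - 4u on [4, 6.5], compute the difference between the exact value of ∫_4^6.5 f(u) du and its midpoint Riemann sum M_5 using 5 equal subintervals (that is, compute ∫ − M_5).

0.15625

Exact integral: ∫_4^6.5 f(u) du = 158.125.
M_5 = 157.96875.
Error = 158.125 − 157.96875 = 0.15625.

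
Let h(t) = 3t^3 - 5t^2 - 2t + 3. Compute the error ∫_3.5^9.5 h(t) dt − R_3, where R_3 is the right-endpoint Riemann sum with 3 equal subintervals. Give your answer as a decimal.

Exact integral: ∫_3.5^9.5 h(t) dt = 4578.75.
R_3 = 6834.25.
Error = 4578.75 − 6834.25 = -2255.5.

-2255.5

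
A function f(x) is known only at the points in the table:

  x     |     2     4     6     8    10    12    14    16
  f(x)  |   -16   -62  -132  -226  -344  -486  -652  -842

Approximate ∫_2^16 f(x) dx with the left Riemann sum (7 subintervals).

-3836

Δx = 2.
Sum = 2·[(-16) + (-62) + (-132) + (-226) + (-344) + (-486) + (-652)] = -3836.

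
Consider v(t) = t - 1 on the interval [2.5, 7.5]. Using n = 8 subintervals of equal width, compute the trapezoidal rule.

20

Δt = (7.5 − 2.5)/8 = 0.625.
v(2.5) = 1.5, v(3.125) = 2.125, v(3.75) = 2.75, v(4.375) = 3.375, v(5) = 4, v(5.625) = 4.625, v(6.25) = 5.25, v(6.875) = 5.875, v(7.5) = 6.5.
T_8 = (Δt/2)·[v(t_0) + 2v(t_1) + ... + 2v(t_{7}) + v(t_8)].
Sum = 20.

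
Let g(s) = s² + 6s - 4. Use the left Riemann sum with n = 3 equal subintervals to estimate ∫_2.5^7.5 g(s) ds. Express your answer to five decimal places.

Δs = (7.5 − 2.5)/3 = 5/3.
Left endpoints: 2.5, 25/6, 35/6.
g(2.5) = 17.25, g(25/6) = 1381/36, g(35/6) = 2341/36.
Sum = Δs · [g(2.5) + g(25/6) + g(35/6)].
Sum ≈ 201.06481.

201.06481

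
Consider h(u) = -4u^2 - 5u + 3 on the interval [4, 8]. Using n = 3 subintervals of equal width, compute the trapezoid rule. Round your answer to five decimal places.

-710.07407

Δu = (8 − 4)/3 = 4/3.
h(4) = -81, h(16/3) = -1237/9, h(20/3) = -1873/9, h(8) = -293.
T_3 = (Δu/2)·[h(u_0) + 2h(u_1) + 2h(u_2) + h(u_3)].
Sum ≈ -710.07407.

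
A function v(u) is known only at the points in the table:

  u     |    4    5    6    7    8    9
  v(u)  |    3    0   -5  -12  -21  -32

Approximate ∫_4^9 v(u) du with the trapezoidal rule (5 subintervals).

-52.5

Δu = 1.
T_5 = (1/2)·[3 + 2·0 + 2·(-5) + 2·(-12) + 2·(-21) + (-32)] = -52.5.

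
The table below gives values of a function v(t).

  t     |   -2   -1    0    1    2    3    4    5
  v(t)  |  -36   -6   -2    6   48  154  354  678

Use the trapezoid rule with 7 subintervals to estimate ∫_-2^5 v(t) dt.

Δt = 1.
T_7 = (1/2)·[(-36) + 2·(-6) + 2·(-2) + 2·6 + 2·48 + 2·154 + 2·354 + 678] = 875.

875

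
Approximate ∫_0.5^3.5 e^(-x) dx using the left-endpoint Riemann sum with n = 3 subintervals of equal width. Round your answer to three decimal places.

Δx = (3.5 − 0.5)/3 = 1.
Left endpoints: 0.5, 1.5, 2.5.
f(0.5) ≈ 0.607, f(1.5) ≈ 0.223, f(2.5) ≈ 0.082.
Sum = Δx · [f(0.5) + f(1.5) + f(2.5)].
Sum ≈ 0.912.

0.912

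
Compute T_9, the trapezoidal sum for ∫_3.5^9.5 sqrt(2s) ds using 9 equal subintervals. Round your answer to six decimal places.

21.427444

Δs = (9.5 − 3.5)/9 = 2/3.
f(3.5) ≈ 2.645751, f(25/6) ≈ 2.886751, f(29/6) ≈ 3.109126, f(5.5) ≈ 3.316625, f(37/6) ≈ 3.511885, f(41/6) ≈ 3.696846, f(7.5) ≈ 3.872983, f(49/6) ≈ 4.041452, f(53/6) ≈ 4.203173, f(9.5) ≈ 4.358899.
T_9 = (Δs/2)·[f(s_0) + 2f(s_1) + ... + 2f(s_{8}) + f(s_9)].
Sum ≈ 21.427444.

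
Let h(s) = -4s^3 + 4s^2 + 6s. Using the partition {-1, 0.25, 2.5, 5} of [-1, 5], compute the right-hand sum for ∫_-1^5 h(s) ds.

Subinterval widths: 1.25, 2.25, 2.5.
Right endpoints: 0.25, 2.5, 5.
h(0.25) = 1.6875, h(2.5) = -22.5, h(5) = -370.
Sum = Σ Δs_i · h(s_i).
Sum = -973.515625.

-973.515625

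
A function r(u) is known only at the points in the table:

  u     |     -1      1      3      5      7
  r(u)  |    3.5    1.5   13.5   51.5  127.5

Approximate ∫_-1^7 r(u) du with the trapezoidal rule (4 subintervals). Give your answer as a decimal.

Δu = 2.
T_4 = (2/2)·[3.5 + 2·1.5 + 2·13.5 + 2·51.5 + 127.5] = 264.

264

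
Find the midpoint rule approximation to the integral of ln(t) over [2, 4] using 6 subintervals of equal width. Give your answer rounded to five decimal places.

2.16004

Δt = (4 − 2)/6 = 1/3.
Midpoints: 13/6, 2.5, 17/6, 19/6, 3.5, 23/6.
f(13/6) ≈ 0.77319, f(2.5) ≈ 0.91629, f(17/6) ≈ 1.04145, f(19/6) ≈ 1.15268, f(3.5) ≈ 1.25276, f(23/6) ≈ 1.34373.
Sum = Δt · [f(13/6) + f(2.5) + f(17/6) + ...].
Sum ≈ 2.16004.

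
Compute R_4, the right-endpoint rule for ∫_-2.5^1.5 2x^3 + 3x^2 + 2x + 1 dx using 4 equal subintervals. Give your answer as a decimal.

19

Δx = (1.5 − (-2.5))/4 = 1.
Right endpoints: -1.5, -0.5, 0.5, 1.5.
f(-1.5) = -2, f(-0.5) = 0.5, f(0.5) = 3, f(1.5) = 17.5.
Sum = Δx · [f(-1.5) + f(-0.5) + f(0.5) + f(1.5)].
Sum = 19.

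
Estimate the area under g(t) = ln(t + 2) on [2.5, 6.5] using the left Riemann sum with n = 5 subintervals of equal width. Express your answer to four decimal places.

Δt = (6.5 − 2.5)/5 = 0.8.
Left endpoints: 2.5, 3.3, 4.1, 4.9, 5.7.
g(2.5) ≈ 1.5041, g(3.3) ≈ 1.6677, g(4.1) ≈ 1.8083, g(4.9) ≈ 1.9315, g(5.7) ≈ 2.0412.
Sum = Δt · [g(2.5) + g(3.3) + g(4.1) + g(4.9) + g(5.7)].
Sum ≈ 7.1623.

7.1623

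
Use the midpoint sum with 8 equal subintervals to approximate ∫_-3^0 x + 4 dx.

Δx = (0 − (-3))/8 = 0.375.
Midpoints: -2.8125, -2.4375, -2.0625, -1.6875, -1.3125, -0.9375, -0.5625, -0.1875.
f(-2.8125) = 1.1875, f(-2.4375) = 1.5625, f(-2.0625) = 1.9375, f(-1.6875) = 2.3125, f(-1.3125) = 2.6875, f(-0.9375) = 3.0625, f(-0.5625) = 3.4375, f(-0.1875) = 3.8125.
Sum = Δx · [f(-2.8125) + f(-2.4375) + f(-2.0625) + ...].
Sum = 7.5.

7.5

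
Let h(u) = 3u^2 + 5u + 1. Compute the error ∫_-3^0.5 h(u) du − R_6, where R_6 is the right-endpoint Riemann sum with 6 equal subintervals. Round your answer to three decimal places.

1.957

Exact integral: ∫_-3^0.5 h(u) du = 8.75.
R_6 ≈ 6.79340.
Error ≈ 8.75 − 6.79340 ≈ 1.957.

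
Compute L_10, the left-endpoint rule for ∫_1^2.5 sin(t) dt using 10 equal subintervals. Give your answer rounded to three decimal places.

1.357

Δt = (2.5 − 1)/10 = 0.15.
Left endpoints: 1, 1.15, 1.3, 1.45, 1.6, 1.75, 1.9, 2.05, 2.2, 2.35.
f(1) ≈ 0.841, f(1.15) ≈ 0.913, f(1.3) ≈ 0.964, f(1.45) ≈ 0.993, f(1.6) ≈ 1.000, f(1.75) ≈ 0.984, f(1.9) ≈ 0.946, f(2.05) ≈ 0.887, f(2.2) ≈ 0.808, f(2.35) ≈ 0.711.
Sum = Δt · [f(1) + f(1.15) + f(1.3) + ...].
Sum ≈ 1.357.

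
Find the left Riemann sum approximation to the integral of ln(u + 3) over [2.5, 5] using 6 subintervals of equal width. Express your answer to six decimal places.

Δu = (5 − 2.5)/6 = 5/12.
Left endpoints: 2.5, 35/12, 10/3, 3.75, 25/6, 55/12.
f(2.5) ≈ 1.704748, f(35/12) ≈ 1.777773, f(10/3) ≈ 1.845827, f(3.75) ≈ 1.909543, f(25/6) ≈ 1.969441, f(55/12) ≈ 2.025953.
Sum = Δu · [f(2.5) + f(35/12) + f(10/3) + ...].
Sum ≈ 4.680535.

4.680535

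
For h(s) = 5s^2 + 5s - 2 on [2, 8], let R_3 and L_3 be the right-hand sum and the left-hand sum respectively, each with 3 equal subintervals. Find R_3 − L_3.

660

R_3 = 1328.
L_3 = 668.
R_3 − L_3 = 660.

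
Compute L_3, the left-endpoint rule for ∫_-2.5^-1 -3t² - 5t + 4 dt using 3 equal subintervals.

2.25

Δt = (-1 − (-2.5))/3 = 0.5.
Left endpoints: -2.5, -2, -1.5.
f(-2.5) = -2.25, f(-2) = 2, f(-1.5) = 4.75.
Sum = Δt · [f(-2.5) + f(-2) + f(-1.5)].
Sum = 2.25.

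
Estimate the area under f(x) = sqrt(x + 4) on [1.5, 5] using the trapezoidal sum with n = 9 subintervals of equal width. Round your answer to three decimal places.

Δx = (5 − 1.5)/9 = 7/18.
f(1.5) ≈ 2.345, f(17/9) ≈ 2.427, f(41/18) ≈ 2.506, f(8/3) ≈ 2.582, f(55/18) ≈ 2.656, f(31/9) ≈ 2.728, f(23/6) ≈ 2.799, f(38/9) ≈ 2.867, f(83/18) ≈ 2.934, f(5) ≈ 3.000.
T_9 = (Δx/2)·[f(x_0) + 2f(x_1) + ... + 2f(x_{8}) + f(x_9)].
Sum ≈ 9.400.

9.400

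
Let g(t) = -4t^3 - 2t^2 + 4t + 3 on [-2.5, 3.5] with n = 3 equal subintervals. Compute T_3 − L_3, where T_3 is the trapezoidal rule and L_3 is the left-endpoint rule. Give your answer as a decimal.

T_3 = -152.
L_3 = 70.
T_3 − L_3 = -222.

-222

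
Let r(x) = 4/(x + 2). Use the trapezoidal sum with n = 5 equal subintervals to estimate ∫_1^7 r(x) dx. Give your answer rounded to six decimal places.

Δx = (7 − 1)/5 = 1.2.
r(1) = 4/3, r(2.2) = 20/21, r(3.4) = 20/27, r(4.6) = 20/33, r(5.8) = 20/39, r(7) = 4/9.
T_5 = (Δx/2)·[r(x_0) + 2r(x_1) + ... + 2r(x_{4}) + r(x_5)].
Sum ≈ 4.441070.

4.441070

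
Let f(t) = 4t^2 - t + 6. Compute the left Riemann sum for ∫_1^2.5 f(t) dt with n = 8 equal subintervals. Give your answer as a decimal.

24.08203125

Δt = (2.5 − 1)/8 = 0.1875.
Left endpoints: 1, 1.1875, 1.375, 1.5625, 1.75, 1.9375, 2.125, 2.3125.
f(1) = 9, f(1.1875) = 10.453125, f(1.375) = 12.1875, f(1.5625) = 14.203125, f(1.75) = 16.5, f(1.9375) = 19.078125, f(2.125) = 21.9375, f(2.3125) = 25.078125.
Sum = Δt · [f(1) + f(1.1875) + f(1.375) + ...].
Sum = 24.08203125.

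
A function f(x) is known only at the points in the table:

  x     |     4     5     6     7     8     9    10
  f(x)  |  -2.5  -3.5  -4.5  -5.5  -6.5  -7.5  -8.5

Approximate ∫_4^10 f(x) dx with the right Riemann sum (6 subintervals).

Δx = 1.
Sum = 1·[(-3.5) + (-4.5) + (-5.5) + (-6.5) + (-7.5) + (-8.5)] = -36.

-36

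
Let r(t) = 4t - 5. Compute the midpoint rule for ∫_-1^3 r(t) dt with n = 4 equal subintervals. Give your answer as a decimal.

Δt = (3 − (-1))/4 = 1.
Midpoints: -0.5, 0.5, 1.5, 2.5.
r(-0.5) = -7, r(0.5) = -3, r(1.5) = 1, r(2.5) = 5.
Sum = Δt · [r(-0.5) + r(0.5) + r(1.5) + r(2.5)].
Sum = -4.

-4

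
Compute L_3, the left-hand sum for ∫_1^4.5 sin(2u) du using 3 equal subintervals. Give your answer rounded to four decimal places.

Δu = (4.5 − 1)/3 = 7/6.
Left endpoints: 1, 13/6, 10/3.
f(1) ≈ 0.9093, f(13/6) ≈ -0.9290, f(10/3) ≈ 0.3742.
Sum = Δu · [f(1) + f(13/6) + f(10/3)].
Sum ≈ 0.4135.

0.4135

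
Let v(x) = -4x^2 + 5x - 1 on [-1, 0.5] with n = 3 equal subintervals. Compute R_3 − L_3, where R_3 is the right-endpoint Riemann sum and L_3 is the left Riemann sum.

R_3 = -2.5.
L_3 = -7.75.
R_3 − L_3 = 5.25.

5.25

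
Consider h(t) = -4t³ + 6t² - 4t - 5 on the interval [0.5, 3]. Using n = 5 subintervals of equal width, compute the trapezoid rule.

-58.75

Δt = (3 − 0.5)/5 = 0.5.
h(0.5) = -6, h(1) = -7, h(1.5) = -11, h(2) = -21, h(2.5) = -40, h(3) = -71.
T_5 = (Δt/2)·[h(t_0) + 2h(t_1) + ... + 2h(t_{4}) + h(t_5)].
Sum = -58.75.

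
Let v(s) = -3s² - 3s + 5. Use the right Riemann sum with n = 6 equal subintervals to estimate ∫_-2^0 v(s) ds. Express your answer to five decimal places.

Δs = (0 − (-2))/6 = 1/3.
Right endpoints: -5/3, -4/3, -1, -2/3, -1/3, 0.
v(-5/3) = 5/3, v(-4/3) = 11/3, v(-1) = 5, v(-2/3) = 17/3, v(-1/3) = 17/3, v(0) = 5.
Sum = Δs · [v(-5/3) + v(-4/3) + v(-1) + ...].
Sum ≈ 8.88889.

8.88889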